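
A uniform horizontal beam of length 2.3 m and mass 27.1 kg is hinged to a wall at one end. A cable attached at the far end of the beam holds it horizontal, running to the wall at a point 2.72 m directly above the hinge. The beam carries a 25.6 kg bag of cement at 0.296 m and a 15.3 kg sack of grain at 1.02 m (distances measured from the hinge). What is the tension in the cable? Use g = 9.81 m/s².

T ≈ 304 N

Taking torques about the hinge:
Beam weight: 27.1 × 9.81 = 265.9 N down at 1.15 m → arm 1.15 m, τ = 265.9 × 1.15 = 305.8 N·m clockwise.
Bag of cement: 25.6 × 9.81 = 251.1 N down at 0.296 m → arm 0.296 m, τ = 251.1 × 0.296 = 74.33 N·m clockwise.
Sack of grain: 15.3 × 9.81 = 150.1 N down at 1.02 m → arm 1.02 m, τ = 150.1 × 1.02 = 153.1 N·m clockwise.
Total clockwise load moment = 533.2 N·m.
The cable tension T acts at 2.3 m; only its component perpendicular to the beam, T sinθ, produces torque. sinθ = h/√(h²+d²) = 2.72/√(2.72²+2.3²) = 0.7636.
Setting net torque to zero: T × 2.3 × 0.7636 = 533.2 → T = 533.2 / 1.756 = 304 N.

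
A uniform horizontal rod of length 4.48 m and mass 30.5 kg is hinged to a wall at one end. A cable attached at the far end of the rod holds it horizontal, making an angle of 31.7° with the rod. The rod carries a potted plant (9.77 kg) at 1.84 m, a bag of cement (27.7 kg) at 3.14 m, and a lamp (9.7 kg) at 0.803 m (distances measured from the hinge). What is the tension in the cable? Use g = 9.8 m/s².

Take moments about the hinge.
Beam weight: 30.5 × 9.8 = 298.9 N down at 2.24 m → arm 2.24 m, τ = 298.9 × 2.24 = 669.5 N·m clockwise.
Potted plant: 9.77 × 9.8 = 95.75 N down at 1.84 m → arm 1.84 m, τ = 95.75 × 1.84 = 176.2 N·m clockwise.
Bag of cement: 27.7 × 9.8 = 271.5 N down at 3.14 m → arm 3.14 m, τ = 271.5 × 3.14 = 852.5 N·m clockwise.
Lamp: 9.7 × 9.8 = 95.06 N down at 0.803 m → arm 0.803 m, τ = 95.06 × 0.803 = 76.33 N·m clockwise.
Total clockwise load moment = 1775 N·m.
The cable tension T acts at 4.48 m; only its component perpendicular to the rod, T sinθ, produces torque. sin 31.7° = 0.5255.
Στ = 0 ⇒ T × 4.48 × 0.5255 = 1775 ⇒ T = 1775 / 2.354 = 754 N.

T ≈ 754 N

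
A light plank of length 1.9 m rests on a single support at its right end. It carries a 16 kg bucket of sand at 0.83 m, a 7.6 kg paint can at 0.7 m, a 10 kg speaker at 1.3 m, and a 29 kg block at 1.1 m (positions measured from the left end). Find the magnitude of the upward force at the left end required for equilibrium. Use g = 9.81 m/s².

F ≈ 286 N

Sum moments about the right end (the unknown pivot reaction has zero arm there).
Bucket of sand: 16 × 9.81 = 157 N down at 0.83 m → arm 1.07 m, τ = 157 × 1.07 = 168 N·m counterclockwise.
Paint can: 7.6 × 9.81 = 74.56 N down at 0.7 m → arm 1.2 m, τ = 74.56 × 1.2 = 89.47 N·m counterclockwise.
Speaker: 10 × 9.81 = 98.1 N down at 1.3 m → arm 0.6 m, τ = 98.1 × 0.6 = 58.86 N·m counterclockwise.
Block: 29 × 9.81 = 284.5 N down at 1.1 m → arm 0.8 m, τ = 284.5 × 0.8 = 227.6 N·m counterclockwise.
Net moment of the loads = 543.9 N·m counterclockwise.
The upward force F acts at the left end, arm 1.9 m, giving F × 1.9 clockwise.
Στ = 0 ⇒ F × 1.9 = 543.9 ⇒ F = 543.9 / 1.9 = 286 N.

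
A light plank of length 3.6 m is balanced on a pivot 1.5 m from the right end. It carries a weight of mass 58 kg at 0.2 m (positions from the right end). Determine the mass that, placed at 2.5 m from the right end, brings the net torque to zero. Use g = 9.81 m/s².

Choose the pivot (at 1.5 m from the right end) as the axis so the support reaction has zero arm there.
Weight: 58 × 9.81 = 569 N down at 0.2 m → arm 1.3 m, τ = 569 × 1.3 = 739.7 N·m clockwise.
Net moment of known loads = 739.7 N·m clockwise.
An unknown mass m at 2.5 m has arm 1 m; its moment is m·g·1 counterclockwise.
Balancing moments: m × 9.81 × 1 = 739.7, giving m = 739.7 / (9.81 × 1) = 75.4 kg.

m ≈ 75.4 kg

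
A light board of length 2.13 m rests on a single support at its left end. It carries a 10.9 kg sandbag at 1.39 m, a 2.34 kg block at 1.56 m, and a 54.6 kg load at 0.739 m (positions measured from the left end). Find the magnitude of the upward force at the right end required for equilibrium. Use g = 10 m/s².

F ≈ 278 N

Taking torques about the left end:
Sandbag: 10.9 × 10 = 109 N down at 1.39 m → arm 1.39 m, τ = 109 × 1.39 = 151.5 N·m clockwise.
Block: 2.34 × 10 = 23.4 N down at 1.56 m → arm 1.56 m, τ = 23.4 × 1.56 = 36.5 N·m clockwise.
Load: 54.6 × 10 = 546 N down at 0.739 m → arm 0.739 m, τ = 546 × 0.739 = 403.5 N·m clockwise.
Net moment of the loads = 591.5 N·m clockwise.
The upward force F acts at the right end, arm 2.13 m, giving F × 2.13 counterclockwise.
Balancing moments: F × 2.13 = 591.5, giving F = 591.5 / 2.13 = 278 N.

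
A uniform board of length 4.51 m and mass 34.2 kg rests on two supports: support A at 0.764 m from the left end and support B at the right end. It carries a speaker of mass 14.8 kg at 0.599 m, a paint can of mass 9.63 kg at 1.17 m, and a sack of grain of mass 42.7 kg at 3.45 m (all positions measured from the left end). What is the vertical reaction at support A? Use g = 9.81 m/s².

Sum moments about support B (its reaction then has zero moment arm).
Beam weight: 34.2 × 9.81 = 335.5 N down at 2.255 m → arm 2.255 m, τ = 335.5 × 2.255 = 756.6 N·m counterclockwise.
Speaker: 14.8 × 9.81 = 145.2 N down at 0.599 m → arm 3.911 m, τ = 145.2 × 3.911 = 567.9 N·m counterclockwise.
Paint can: 9.63 × 9.81 = 94.47 N down at 1.17 m → arm 3.34 m, τ = 94.47 × 3.34 = 315.5 N·m counterclockwise.
Sack of grain: 42.7 × 9.81 = 418.9 N down at 3.45 m → arm 1.06 m, τ = 418.9 × 1.06 = 444 N·m counterclockwise.
Net load moment about support B = 2084 N·m counterclockwise.
Reaction R at support A is upward at 0.764 m, arm 3.746 m → moment R × 3.746 clockwise.
Στ = 0 ⇒ R × 3.746 = 2084 ⇒ R = 556 N.

R_A ≈ 556 N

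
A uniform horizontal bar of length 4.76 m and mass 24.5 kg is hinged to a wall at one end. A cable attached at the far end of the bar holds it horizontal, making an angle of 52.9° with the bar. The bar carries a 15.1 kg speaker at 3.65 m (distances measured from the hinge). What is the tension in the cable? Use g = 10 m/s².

T ≈ 299 N

Sum moments about the hinge (the unknown hinge reaction has zero arm there).
Beam weight: 24.5 × 10 = 245 N down at 2.38 m → arm 2.38 m, τ = 245 × 2.38 = 583.1 N·m clockwise.
Speaker: 15.1 × 10 = 151 N down at 3.65 m → arm 3.65 m, τ = 151 × 3.65 = 551.1 N·m clockwise.
Total clockwise load moment = 1134 N·m.
The cable tension T acts at 4.76 m; only its component perpendicular to the bar, T sinθ, produces torque. sin 52.9° = 0.7976.
For rotational equilibrium, T × 4.76 × 0.7976 = 1134, so T = 1134 / 3.797 = 299 N.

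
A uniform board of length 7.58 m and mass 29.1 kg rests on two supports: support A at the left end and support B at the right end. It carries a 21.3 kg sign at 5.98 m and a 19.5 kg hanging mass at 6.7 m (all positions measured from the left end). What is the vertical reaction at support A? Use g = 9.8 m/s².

Taking torques about support B:
Beam weight: 29.1 × 9.8 = 285.2 N down at 3.79 m → arm 3.79 m, τ = 285.2 × 3.79 = 1081 N·m counterclockwise.
Sign: 21.3 × 9.8 = 208.7 N down at 5.98 m → arm 1.6 m, τ = 208.7 × 1.6 = 333.9 N·m counterclockwise.
Hanging mass: 19.5 × 9.8 = 191.1 N down at 6.7 m → arm 0.88 m, τ = 191.1 × 0.88 = 168.2 N·m counterclockwise.
Net load moment about support B = 1583 N·m counterclockwise.
Reaction R at support A is upward at 0 m, arm 7.58 m → moment R × 7.58 clockwise.
Στ = 0 ⇒ R × 7.58 = 1583 ⇒ R = 209 N.

R_A ≈ 209 N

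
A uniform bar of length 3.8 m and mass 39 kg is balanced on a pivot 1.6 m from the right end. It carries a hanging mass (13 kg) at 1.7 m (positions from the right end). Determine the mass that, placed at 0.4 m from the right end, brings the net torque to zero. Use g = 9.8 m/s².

Choose the pivot (at 1.6 m from the right end) as the axis so the support reaction has zero arm there.
Beam weight: 39 × 9.8 = 382.2 N down at 1.9 m → arm 0.3 m, τ = 382.2 × 0.3 = 114.7 N·m counterclockwise.
Hanging mass: 13 × 9.8 = 127.4 N down at 1.7 m → arm 0.1 m, τ = 127.4 × 0.1 = 12.74 N·m counterclockwise.
Net moment of known loads = 127.4 N·m counterclockwise.
An unknown mass m at 0.4 m has arm 1.2 m; its moment is m·g·1.2 clockwise.
Setting net torque to zero: m × 9.8 × 1.2 = 127.4 → m = 127.4 / (9.8 × 1.2) = 10.8 kg.

m ≈ 10.8 kg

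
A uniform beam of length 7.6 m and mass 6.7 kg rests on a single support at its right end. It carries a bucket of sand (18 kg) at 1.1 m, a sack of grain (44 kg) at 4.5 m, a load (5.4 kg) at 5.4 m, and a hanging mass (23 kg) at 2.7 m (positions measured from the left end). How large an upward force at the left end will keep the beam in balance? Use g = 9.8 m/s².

F ≈ 520 N

About the right end:
Beam weight: 6.7 × 9.8 = 65.66 N down at 3.8 m → arm 3.8 m, τ = 65.66 × 3.8 = 249.5 N·m counterclockwise.
Bucket of sand: 18 × 9.8 = 176.4 N down at 1.1 m → arm 6.5 m, τ = 176.4 × 6.5 = 1147 N·m counterclockwise.
Sack of grain: 44 × 9.8 = 431.2 N down at 4.5 m → arm 3.1 m, τ = 431.2 × 3.1 = 1337 N·m counterclockwise.
Load: 5.4 × 9.8 = 52.92 N down at 5.4 m → arm 2.2 m, τ = 52.92 × 2.2 = 116.4 N·m counterclockwise.
Hanging mass: 23 × 9.8 = 225.4 N down at 2.7 m → arm 4.9 m, τ = 225.4 × 4.9 = 1104 N·m counterclockwise.
Net moment of the loads = 3954 N·m counterclockwise.
The upward force F acts at the left end, arm 7.6 m, giving F × 7.6 clockwise.
Setting net torque to zero: F × 7.6 = 3954 → F = 3954 / 7.6 = 520 N.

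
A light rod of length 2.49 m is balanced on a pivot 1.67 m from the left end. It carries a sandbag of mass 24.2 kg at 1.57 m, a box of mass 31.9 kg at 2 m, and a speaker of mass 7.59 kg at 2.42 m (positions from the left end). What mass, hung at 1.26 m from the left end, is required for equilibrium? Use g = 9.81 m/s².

Take moments about the pivot (at 1.67 m from the left end).
Sandbag: 24.2 × 9.81 = 237.4 N down at 1.57 m → arm 0.1 m, τ = 237.4 × 0.1 = 23.74 N·m counterclockwise.
Box: 31.9 × 9.81 = 312.9 N down at 2 m → arm 0.33 m, τ = 312.9 × 0.33 = 103.3 N·m clockwise.
Speaker: 7.59 × 9.81 = 74.46 N down at 2.42 m → arm 0.75 m, τ = 74.46 × 0.75 = 55.84 N·m clockwise.
Net moment of known loads = 135.4 N·m clockwise.
An unknown mass m at 1.26 m has arm 0.41 m; its moment is m·g·0.41 counterclockwise.
Setting net torque to zero: m × 9.81 × 0.41 = 135.4 → m = 135.4 / (9.81 × 0.41) = 33.7 kg.

m ≈ 33.7 kg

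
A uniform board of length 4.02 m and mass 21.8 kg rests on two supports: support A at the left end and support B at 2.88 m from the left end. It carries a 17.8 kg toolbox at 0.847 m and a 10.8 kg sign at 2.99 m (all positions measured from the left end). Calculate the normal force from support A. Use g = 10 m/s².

About support B:
Beam weight: 21.8 × 10 = 218 N down at 2.01 m → arm 0.87 m, τ = 218 × 0.87 = 189.7 N·m counterclockwise.
Toolbox: 17.8 × 10 = 178 N down at 0.847 m → arm 2.033 m, τ = 178 × 2.033 = 361.9 N·m counterclockwise.
Sign: 10.8 × 10 = 108 N down at 2.99 m → arm 0.11 m, τ = 108 × 0.11 = 11.88 N·m clockwise.
Net load moment about support B = 539.7 N·m counterclockwise.
Reaction R at support A is upward at 0 m, arm 2.88 m → moment R × 2.88 clockwise.
Στ = 0 ⇒ R × 2.88 = 539.7 ⇒ R = 187 N.

R_A ≈ 187 N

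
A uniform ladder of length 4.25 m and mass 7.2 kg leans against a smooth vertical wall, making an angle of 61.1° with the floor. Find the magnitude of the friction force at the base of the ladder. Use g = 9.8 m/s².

Take moments about the foot of the ladder.
Ladder weight 7.2×9.8 = 70.56 N acts at 2.125 m along the ladder; its horizontal arm is 2.125·cos61.1° = 1.027 m → τ = 72.47 N·m clockwise.
Wall normal N acts horizontally at the top; its moment arm is the height L sinθ = 4.25·sin61.1° = 3.721 m, counterclockwise.
Balancing moments: N × 3.721 = 72.47, giving N = 19.5 N.
ΣFx = 0: friction at the foot balances the wall's push, so f = N_wall = 19.5 N.

f ≈ 19.5 N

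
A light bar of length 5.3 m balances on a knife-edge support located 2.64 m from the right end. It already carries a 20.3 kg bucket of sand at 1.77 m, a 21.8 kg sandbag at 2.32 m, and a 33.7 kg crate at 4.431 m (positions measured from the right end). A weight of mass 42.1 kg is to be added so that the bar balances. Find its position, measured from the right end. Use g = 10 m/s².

x ≈ 1.79 m from the right end

Choose the knife-edge support (at 2.64 m from the right end) as the axis so the support reaction has zero arm there.
Bucket of sand: 20.3 × 10 = 203 N down at 1.77 m → arm 0.87 m, τ = 203 × 0.87 = 176.6 N·m clockwise.
Sandbag: 21.8 × 10 = 218 N down at 2.32 m → arm 0.32 m, τ = 218 × 0.32 = 69.76 N·m clockwise.
Crate: 33.7 × 10 = 337 N down at 4.431 m → arm 1.791 m, τ = 337 × 1.791 = 603.6 N·m counterclockwise.
Net moment of existing loads = 357.2 N·m counterclockwise.
The weight weighs 42.1 × 10 = 421 N and must supply an equal clockwise moment, so its lever arm about the knife-edge support is 357.2 / 421 = 0.848 m.
That puts it at 2.64 − 0.848 = 1.79 m from the right end.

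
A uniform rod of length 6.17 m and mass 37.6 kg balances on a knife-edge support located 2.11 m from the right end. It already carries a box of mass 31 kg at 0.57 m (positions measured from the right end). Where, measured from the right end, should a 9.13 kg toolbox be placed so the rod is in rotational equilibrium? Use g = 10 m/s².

Taking torques about the knife-edge support (at 2.11 m from the right end):
Beam weight: 37.6 × 10 = 376 N down at 3.085 m → arm 0.975 m, τ = 376 × 0.975 = 366.6 N·m counterclockwise.
Box: 31 × 10 = 310 N down at 0.57 m → arm 1.54 m, τ = 310 × 1.54 = 477.4 N·m clockwise.
Net moment of existing loads = 110.8 N·m clockwise.
The toolbox weighs 9.13 × 10 = 91.3 N and must supply an equal counterclockwise moment, so its lever arm about the knife-edge support is 110.8 / 91.3 = 1.21 m.
That puts it at 2.11 + 1.21 = 3.32 m from the right end.

x ≈ 3.32 m from the right end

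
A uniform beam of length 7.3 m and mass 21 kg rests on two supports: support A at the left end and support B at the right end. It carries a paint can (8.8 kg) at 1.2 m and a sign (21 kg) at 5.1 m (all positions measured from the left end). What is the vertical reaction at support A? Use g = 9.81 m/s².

R_A ≈ 237 N

Taking torques about support B:
Beam weight: 21 × 9.81 = 206 N down at 3.65 m → arm 3.65 m, τ = 206 × 3.65 = 751.9 N·m counterclockwise.
Paint can: 8.8 × 9.81 = 86.33 N down at 1.2 m → arm 6.1 m, τ = 86.33 × 6.1 = 526.6 N·m counterclockwise.
Sign: 21 × 9.81 = 206 N down at 5.1 m → arm 2.2 m, τ = 206 × 2.2 = 453.2 N·m counterclockwise.
Net load moment about support B = 1732 N·m counterclockwise.
Reaction R at support A is upward at 0 m, arm 7.3 m → moment R × 7.3 clockwise.
Στ = 0 ⇒ R × 7.3 = 1732 ⇒ R = 237 N.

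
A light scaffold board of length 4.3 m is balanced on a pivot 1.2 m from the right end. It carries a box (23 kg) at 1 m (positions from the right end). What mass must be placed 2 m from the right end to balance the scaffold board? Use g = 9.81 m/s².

m ≈ 5.75 kg

Sum moments about the pivot (at 1.2 m from the right end) (the support reaction has zero arm there).
Box: 23 × 9.81 = 225.6 N down at 1 m → arm 0.2 m, τ = 225.6 × 0.2 = 45.12 N·m clockwise.
Net moment of known loads = 45.12 N·m clockwise.
An unknown mass m at 2 m has arm 0.8 m; its moment is m·g·0.8 counterclockwise.
Setting net torque to zero: m × 9.81 × 0.8 = 45.12 → m = 45.12 / (9.81 × 0.8) = 5.75 kg.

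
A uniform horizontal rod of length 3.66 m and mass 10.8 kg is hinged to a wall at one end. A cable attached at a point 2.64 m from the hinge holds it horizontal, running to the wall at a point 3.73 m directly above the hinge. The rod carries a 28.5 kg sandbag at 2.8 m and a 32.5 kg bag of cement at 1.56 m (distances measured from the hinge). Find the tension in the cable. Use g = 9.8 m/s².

T ≈ 683 N

Taking torques about the hinge:
Beam weight: 10.8 × 9.8 = 105.8 N down at 1.83 m → arm 1.83 m, τ = 105.8 × 1.83 = 193.6 N·m clockwise.
Sandbag: 28.5 × 9.8 = 279.3 N down at 2.8 m → arm 2.8 m, τ = 279.3 × 2.8 = 782 N·m clockwise.
Bag of cement: 32.5 × 9.8 = 318.5 N down at 1.56 m → arm 1.56 m, τ = 318.5 × 1.56 = 496.9 N·m clockwise.
Total clockwise load moment = 1472 N·m.
The cable tension T acts at 2.64 m; only its component perpendicular to the rod, T sinθ, produces torque. sinθ = h/√(h²+d²) = 3.73/√(3.73²+2.64²) = 0.8162.
Στ = 0 ⇒ T × 2.64 × 0.8162 = 1472 ⇒ T = 1472 / 2.155 = 683 N.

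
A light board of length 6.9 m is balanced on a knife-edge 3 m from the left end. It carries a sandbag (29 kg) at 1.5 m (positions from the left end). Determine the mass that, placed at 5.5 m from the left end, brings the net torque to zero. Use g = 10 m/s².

Take moments about the knife-edge (at 3 m from the left end).
Sandbag: 29 × 10 = 290 N down at 1.5 m → arm 1.5 m, τ = 290 × 1.5 = 435 N·m counterclockwise.
Net moment of known loads = 435 N·m counterclockwise.
An unknown mass m at 5.5 m has arm 2.5 m; its moment is m·g·2.5 clockwise.
For rotational equilibrium, m × 10 × 2.5 = 435, so m = 435 / (10 × 2.5) = 17.4 kg.

m ≈ 17.4 kg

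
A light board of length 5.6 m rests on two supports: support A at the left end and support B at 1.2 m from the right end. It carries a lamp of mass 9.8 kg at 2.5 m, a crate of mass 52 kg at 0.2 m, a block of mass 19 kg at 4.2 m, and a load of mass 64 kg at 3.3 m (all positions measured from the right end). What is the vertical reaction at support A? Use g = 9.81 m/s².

Taking torques about support B:
Lamp: 9.8 × 9.81 = 96.14 N down at 2.5 m → arm 1.3 m, τ = 96.14 × 1.3 = 125 N·m counterclockwise.
Crate: 52 × 9.81 = 510.1 N down at 0.2 m → arm 1 m, τ = 510.1 × 1 = 510.1 N·m clockwise.
Block: 19 × 9.81 = 186.4 N down at 4.2 m → arm 3 m, τ = 186.4 × 3 = 559.2 N·m counterclockwise.
Load: 64 × 9.81 = 627.8 N down at 3.3 m → arm 2.1 m, τ = 627.8 × 2.1 = 1318 N·m counterclockwise.
Net load moment about support B = 1492 N·m counterclockwise.
Reaction R at support A is upward at 5.6 m, arm 4.4 m → moment R × 4.4 clockwise.
For rotational equilibrium, R × 4.4 = 1492, so R = 339 N.

R_A ≈ 339 N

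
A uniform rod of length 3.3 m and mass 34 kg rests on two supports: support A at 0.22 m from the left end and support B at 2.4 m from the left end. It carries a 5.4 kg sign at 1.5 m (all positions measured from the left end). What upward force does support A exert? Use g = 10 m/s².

Taking torques about support B:
Beam weight: 34 × 10 = 340 N down at 1.65 m → arm 0.75 m, τ = 340 × 0.75 = 255 N·m counterclockwise.
Sign: 5.4 × 10 = 54 N down at 1.5 m → arm 0.9 m, τ = 54 × 0.9 = 48.6 N·m counterclockwise.
Net load moment about support B = 303.6 N·m counterclockwise.
Reaction R at support A is upward at 0.22 m, arm 2.18 m → moment R × 2.18 clockwise.
For rotational equilibrium, R × 2.18 = 303.6, so R = 139 N.

R_A ≈ 139 N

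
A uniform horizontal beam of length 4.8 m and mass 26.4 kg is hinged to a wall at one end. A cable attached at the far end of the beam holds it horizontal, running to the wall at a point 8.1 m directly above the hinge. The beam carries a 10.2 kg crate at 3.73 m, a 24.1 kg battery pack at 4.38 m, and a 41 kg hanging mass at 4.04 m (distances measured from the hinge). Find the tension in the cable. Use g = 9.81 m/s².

Take moments about the hinge.
Beam weight: 26.4 × 9.81 = 259 N down at 2.4 m → arm 2.4 m, τ = 259 × 2.4 = 621.6 N·m clockwise.
Crate: 10.2 × 9.81 = 100.1 N down at 3.73 m → arm 3.73 m, τ = 100.1 × 3.73 = 373.4 N·m clockwise.
Battery pack: 24.1 × 9.81 = 236.4 N down at 4.38 m → arm 4.38 m, τ = 236.4 × 4.38 = 1035 N·m clockwise.
Hanging mass: 41 × 9.81 = 402.2 N down at 4.04 m → arm 4.04 m, τ = 402.2 × 4.04 = 1625 N·m clockwise.
Total clockwise load moment = 3655 N·m.
The cable tension T acts at 4.8 m; only its component perpendicular to the beam, T sinθ, produces torque. sinθ = h/√(h²+d²) = 8.1/√(8.1²+4.8²) = 0.8603.
Setting net torque to zero: T × 4.8 × 0.8603 = 3655 → T = 3655 / 4.129 = 885 N.

T ≈ 885 N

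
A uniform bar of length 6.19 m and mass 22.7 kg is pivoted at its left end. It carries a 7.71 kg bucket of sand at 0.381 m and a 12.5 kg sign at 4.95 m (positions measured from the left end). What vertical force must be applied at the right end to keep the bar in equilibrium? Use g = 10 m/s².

F ≈ 218 N

Choose the left end as the axis so the unknown pivot reaction has zero arm there.
Beam weight: 22.7 × 10 = 227 N down at 3.095 m → arm 3.095 m, τ = 227 × 3.095 = 702.6 N·m clockwise.
Bucket of sand: 7.71 × 10 = 77.1 N down at 0.381 m → arm 0.381 m, τ = 77.1 × 0.381 = 29.38 N·m clockwise.
Sign: 12.5 × 10 = 125 N down at 4.95 m → arm 4.95 m, τ = 125 × 4.95 = 618.8 N·m clockwise.
Net moment of the loads = 1351 N·m clockwise.
The upward force F acts at the right end, arm 6.19 m, giving F × 6.19 counterclockwise.
Balancing moments: F × 6.19 = 1351, giving F = 1351 / 6.19 = 218 N.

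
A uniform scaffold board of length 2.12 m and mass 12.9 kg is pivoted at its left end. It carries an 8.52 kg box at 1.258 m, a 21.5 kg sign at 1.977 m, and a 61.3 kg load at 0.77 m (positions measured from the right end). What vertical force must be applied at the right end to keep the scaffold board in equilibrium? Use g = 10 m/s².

F ≈ 504 N

Choose the left end as the axis so the unknown pivot reaction has zero arm there.
Beam weight: 12.9 × 10 = 129 N down at 1.06 m → arm 1.06 m, τ = 129 × 1.06 = 136.7 N·m clockwise.
Box: 8.52 × 10 = 85.2 N down at 1.258 m → arm 0.862 m, τ = 85.2 × 0.862 = 73.44 N·m clockwise.
Sign: 21.5 × 10 = 215 N down at 1.977 m → arm 0.143 m, τ = 215 × 0.143 = 30.74 N·m clockwise.
Load: 61.3 × 10 = 613 N down at 0.77 m → arm 1.35 m, τ = 613 × 1.35 = 827.6 N·m clockwise.
Net moment of the loads = 1068 N·m clockwise.
The upward force F acts at the right end, arm 2.12 m, giving F × 2.12 counterclockwise.
Στ = 0 ⇒ F × 2.12 = 1068 ⇒ F = 1068 / 2.12 = 504 N.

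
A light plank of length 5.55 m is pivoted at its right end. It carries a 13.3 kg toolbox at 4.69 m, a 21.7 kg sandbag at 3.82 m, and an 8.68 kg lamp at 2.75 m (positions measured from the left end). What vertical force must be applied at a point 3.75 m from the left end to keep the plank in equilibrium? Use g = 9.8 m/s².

Choose the right end as the axis so the unknown pivot reaction has zero arm there.
Toolbox: 13.3 × 9.8 = 130.3 N down at 4.69 m → arm 0.86 m, τ = 130.3 × 0.86 = 112.1 N·m counterclockwise.
Sandbag: 21.7 × 9.8 = 212.7 N down at 3.82 m → arm 1.73 m, τ = 212.7 × 1.73 = 368 N·m counterclockwise.
Lamp: 8.68 × 9.8 = 85.06 N down at 2.75 m → arm 2.8 m, τ = 85.06 × 2.8 = 238.2 N·m counterclockwise.
Net moment of the loads = 718.3 N·m counterclockwise.
The upward force F acts at a point 3.75 m from the left end, arm 1.8 m, giving F × 1.8 clockwise.
Στ = 0 ⇒ F × 1.8 = 718.3 ⇒ F = 718.3 / 1.8 = 399 N.

F ≈ 399 N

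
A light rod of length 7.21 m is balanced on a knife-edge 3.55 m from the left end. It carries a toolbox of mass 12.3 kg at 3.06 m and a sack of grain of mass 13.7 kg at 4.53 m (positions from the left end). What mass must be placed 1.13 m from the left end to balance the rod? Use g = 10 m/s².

Sum moments about the knife-edge (at 3.55 m from the left end) (the support reaction has zero arm there).
Toolbox: 12.3 × 10 = 123 N down at 3.06 m → arm 0.49 m, τ = 123 × 0.49 = 60.27 N·m counterclockwise.
Sack of grain: 13.7 × 10 = 137 N down at 4.53 m → arm 0.98 m, τ = 137 × 0.98 = 134.3 N·m clockwise.
Net moment of known loads = 74.03 N·m clockwise.
An unknown mass m at 1.13 m has arm 2.42 m; its moment is m·g·2.42 counterclockwise.
Balancing moments: m × 10 × 2.42 = 74.03, giving m = 74.03 / (10 × 2.42) = 3.06 kg.

m ≈ 3.06 kg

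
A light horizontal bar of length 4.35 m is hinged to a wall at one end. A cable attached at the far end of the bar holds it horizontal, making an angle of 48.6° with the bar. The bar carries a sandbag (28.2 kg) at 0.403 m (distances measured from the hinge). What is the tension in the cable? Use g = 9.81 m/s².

Take moments about the hinge.
Sandbag: 28.2 × 9.81 = 276.6 N down at 0.403 m → arm 0.403 m, τ = 276.6 × 0.403 = 111.5 N·m clockwise.
Total clockwise load moment = 111.5 N·m.
The cable tension T acts at 4.35 m; only its component perpendicular to the bar, T sinθ, produces torque. sin 48.6° = 0.7501.
Balancing moments: T × 4.35 × 0.7501 = 111.5, giving T = 111.5 / 3.263 = 34.2 N.

T ≈ 34.2 N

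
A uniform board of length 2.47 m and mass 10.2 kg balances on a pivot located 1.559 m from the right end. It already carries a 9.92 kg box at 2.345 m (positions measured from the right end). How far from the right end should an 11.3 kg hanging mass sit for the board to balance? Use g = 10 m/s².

x ≈ 1.16 m from the right end

Taking torques about the pivot (at 1.559 m from the right end):
Beam weight: 10.2 × 10 = 102 N down at 1.235 m → arm 0.324 m, τ = 102 × 0.324 = 33.05 N·m clockwise.
Box: 9.92 × 10 = 99.2 N down at 2.345 m → arm 0.786 m, τ = 99.2 × 0.786 = 77.97 N·m counterclockwise.
Net moment of existing loads = 44.92 N·m counterclockwise.
The hanging mass weighs 11.3 × 10 = 113 N and must supply an equal clockwise moment, so its lever arm about the pivot is 44.92 / 113 = 0.398 m.
That puts it at 1.559 − 0.398 = 1.16 m from the right end.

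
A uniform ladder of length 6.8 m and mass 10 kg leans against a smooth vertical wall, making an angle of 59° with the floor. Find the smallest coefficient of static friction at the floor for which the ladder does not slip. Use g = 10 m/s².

Take moments about the foot of the ladder.
Ladder weight 10×10 = 100 N acts at 3.4 m along the ladder; its horizontal arm is 3.4·cos59° = 1.751 m → τ = 175.1 N·m clockwise.
Wall normal N acts horizontally at the top; its moment arm is the height L sinθ = 6.8·sin59° = 5.829 m, counterclockwise.
Setting net torque to zero: N × 5.829 = 175.1 → N = 30.04 N.
ΣFx = 0 ⇒ f = N_wall = 30.04 N. ΣFy = 0 ⇒ N_floor = 100 N.
μ_min = f / N_floor = 30.04 / 100 = 0.3.

μ_min ≈ 0.3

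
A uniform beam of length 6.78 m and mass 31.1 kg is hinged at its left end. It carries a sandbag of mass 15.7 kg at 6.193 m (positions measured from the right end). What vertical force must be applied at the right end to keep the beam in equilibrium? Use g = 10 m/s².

Taking torques about the left end:
Beam weight: 31.1 × 10 = 311 N down at 3.39 m → arm 3.39 m, τ = 311 × 3.39 = 1054 N·m clockwise.
Sandbag: 15.7 × 10 = 157 N down at 6.193 m → arm 0.587 m, τ = 157 × 0.587 = 92.16 N·m clockwise.
Net moment of the loads = 1146 N·m clockwise.
The upward force F acts at the right end, arm 6.78 m, giving F × 6.78 counterclockwise.
Balancing moments: F × 6.78 = 1146, giving F = 1146 / 6.78 = 169 N.

F ≈ 169 N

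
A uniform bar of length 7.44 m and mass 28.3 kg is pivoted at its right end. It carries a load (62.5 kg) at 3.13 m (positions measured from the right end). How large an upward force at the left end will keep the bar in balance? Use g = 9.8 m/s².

Sum moments about the right end (the unknown pivot reaction has zero arm there).
Beam weight: 28.3 × 9.8 = 277.3 N down at 3.72 m → arm 3.72 m, τ = 277.3 × 3.72 = 1032 N·m counterclockwise.
Load: 62.5 × 9.8 = 612.5 N down at 3.13 m → arm 3.13 m, τ = 612.5 × 3.13 = 1917 N·m counterclockwise.
Net moment of the loads = 2949 N·m counterclockwise.
The upward force F acts at the left end, arm 7.44 m, giving F × 7.44 clockwise.
Balancing moments: F × 7.44 = 2949, giving F = 2949 / 7.44 = 396 N.

F ≈ 396 N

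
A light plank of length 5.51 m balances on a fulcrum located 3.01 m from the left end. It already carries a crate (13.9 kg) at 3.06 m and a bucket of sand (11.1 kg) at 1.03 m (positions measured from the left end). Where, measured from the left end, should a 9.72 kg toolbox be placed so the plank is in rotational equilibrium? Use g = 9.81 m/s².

Sum moments about the fulcrum (at 3.01 m from the left end) (the support reaction has zero arm there).
Crate: 13.9 × 9.81 = 136.4 N down at 3.06 m → arm 0.05 m, τ = 136.4 × 0.05 = 6.82 N·m clockwise.
Bucket of sand: 11.1 × 9.81 = 108.9 N down at 1.03 m → arm 1.98 m, τ = 108.9 × 1.98 = 215.6 N·m counterclockwise.
Net moment of existing loads = 208.8 N·m counterclockwise.
The toolbox weighs 9.72 × 9.81 = 95.35 N and must supply an equal clockwise moment, so its lever arm about the fulcrum is 208.8 / 95.35 = 2.19 m.
That puts it at 3.01 + 2.19 = 5.2 m from the left end.

x ≈ 5.2 m from the left end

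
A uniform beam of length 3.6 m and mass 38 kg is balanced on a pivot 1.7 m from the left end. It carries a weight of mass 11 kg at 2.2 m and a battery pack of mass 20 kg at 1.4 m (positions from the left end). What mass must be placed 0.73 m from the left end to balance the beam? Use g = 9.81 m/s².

m ≈ 3.4 kg

Choose the pivot (at 1.7 m from the left end) as the axis so the support reaction has zero arm there.
Beam weight: 38 × 9.81 = 372.8 N down at 1.8 m → arm 0.1 m, τ = 372.8 × 0.1 = 37.28 N·m clockwise.
Weight: 11 × 9.81 = 107.9 N down at 2.2 m → arm 0.5 m, τ = 107.9 × 0.5 = 53.95 N·m clockwise.
Battery pack: 20 × 9.81 = 196.2 N down at 1.4 m → arm 0.3 m, τ = 196.2 × 0.3 = 58.86 N·m counterclockwise.
Net moment of known loads = 32.37 N·m clockwise.
An unknown mass m at 0.73 m has arm 0.97 m; its moment is m·g·0.97 counterclockwise.
Setting net torque to zero: m × 9.81 × 0.97 = 32.37 → m = 32.37 / (9.81 × 0.97) = 3.4 kg.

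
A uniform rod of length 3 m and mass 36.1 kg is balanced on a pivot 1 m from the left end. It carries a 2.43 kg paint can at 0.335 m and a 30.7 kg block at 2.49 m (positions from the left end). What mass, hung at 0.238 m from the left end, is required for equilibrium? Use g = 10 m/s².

About the pivot (at 1 m from the left end):
Beam weight: 36.1 × 10 = 361 N down at 1.5 m → arm 0.5 m, τ = 361 × 0.5 = 180.5 N·m clockwise.
Paint can: 2.43 × 10 = 24.3 N down at 0.335 m → arm 0.665 m, τ = 24.3 × 0.665 = 16.16 N·m counterclockwise.
Block: 30.7 × 10 = 307 N down at 2.49 m → arm 1.49 m, τ = 307 × 1.49 = 457.4 N·m clockwise.
Net moment of known loads = 621.7 N·m clockwise.
An unknown mass m at 0.238 m has arm 0.762 m; its moment is m·g·0.762 counterclockwise.
Balancing moments: m × 10 × 0.762 = 621.7, giving m = 621.7 / (10 × 0.762) = 81.6 kg.

m ≈ 81.6 kg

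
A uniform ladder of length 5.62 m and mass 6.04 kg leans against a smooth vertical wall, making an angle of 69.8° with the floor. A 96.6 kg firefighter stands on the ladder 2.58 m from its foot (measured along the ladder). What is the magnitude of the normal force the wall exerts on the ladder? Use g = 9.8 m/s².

N_wall ≈ 171 N

Taking torques about the foot of the ladder:
Ladder weight 6.04×9.8 = 59.19 N acts at 2.81 m along the ladder; its horizontal arm is 2.81·cos69.8° = 0.9703 m → τ = 57.43 N·m clockwise.
Firefighter: 96.6×9.8 = 946.7 N at 2.58 m → arm 0.8909 m → τ = 843.4 N·m clockwise.
Wall normal N acts horizontally at the top; its moment arm is the height L sinθ = 5.62·sin69.8° = 5.274 m, counterclockwise.
Setting net torque to zero: N × 5.274 = 900.8 → N = 171 N.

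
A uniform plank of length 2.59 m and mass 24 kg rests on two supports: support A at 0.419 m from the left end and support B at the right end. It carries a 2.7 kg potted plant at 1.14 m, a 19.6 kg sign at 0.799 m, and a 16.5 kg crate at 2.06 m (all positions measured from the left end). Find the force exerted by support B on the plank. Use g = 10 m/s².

Choose support A as the axis so its reaction then has zero moment arm.
Beam weight: 24 × 10 = 240 N down at 1.295 m → arm 0.876 m, τ = 240 × 0.876 = 210.2 N·m clockwise.
Potted plant: 2.7 × 10 = 27 N down at 1.14 m → arm 0.721 m, τ = 27 × 0.721 = 19.47 N·m clockwise.
Sign: 19.6 × 10 = 196 N down at 0.799 m → arm 0.38 m, τ = 196 × 0.38 = 74.48 N·m clockwise.
Crate: 16.5 × 10 = 165 N down at 2.06 m → arm 1.641 m, τ = 165 × 1.641 = 270.8 N·m clockwise.
Net load moment about support A = 575 N·m clockwise.
Reaction R at support B is upward at 2.59 m, arm 2.171 m → moment R × 2.171 counterclockwise.
Balancing moments: R × 2.171 = 575, giving R = 265 N.

R_B ≈ 265 N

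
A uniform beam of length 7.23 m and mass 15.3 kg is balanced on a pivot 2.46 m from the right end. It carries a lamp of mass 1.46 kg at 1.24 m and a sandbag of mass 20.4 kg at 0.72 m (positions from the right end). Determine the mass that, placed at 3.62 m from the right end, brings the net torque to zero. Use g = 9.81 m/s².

m ≈ 16.9 kg

Choose the pivot (at 2.46 m from the right end) as the axis so the support reaction has zero arm there.
Beam weight: 15.3 × 9.81 = 150.1 N down at 3.615 m → arm 1.155 m, τ = 150.1 × 1.155 = 173.4 N·m counterclockwise.
Lamp: 1.46 × 9.81 = 14.32 N down at 1.24 m → arm 1.22 m, τ = 14.32 × 1.22 = 17.47 N·m clockwise.
Sandbag: 20.4 × 9.81 = 200.1 N down at 0.72 m → arm 1.74 m, τ = 200.1 × 1.74 = 348.2 N·m clockwise.
Net moment of known loads = 192.3 N·m clockwise.
An unknown mass m at 3.62 m has arm 1.16 m; its moment is m·g·1.16 counterclockwise.
Balancing moments: m × 9.81 × 1.16 = 192.3, giving m = 192.3 / (9.81 × 1.16) = 16.9 kg.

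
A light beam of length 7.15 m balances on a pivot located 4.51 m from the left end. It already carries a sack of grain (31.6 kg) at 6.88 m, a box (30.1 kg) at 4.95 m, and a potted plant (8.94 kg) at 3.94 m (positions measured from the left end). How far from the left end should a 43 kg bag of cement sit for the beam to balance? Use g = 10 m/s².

x ≈ 2.58 m from the left end

About the pivot (at 4.51 m from the left end):
Sack of grain: 31.6 × 10 = 316 N down at 6.88 m → arm 2.37 m, τ = 316 × 2.37 = 748.9 N·m clockwise.
Box: 30.1 × 10 = 301 N down at 4.95 m → arm 0.44 m, τ = 301 × 0.44 = 132.4 N·m clockwise.
Potted plant: 8.94 × 10 = 89.4 N down at 3.94 m → arm 0.57 m, τ = 89.4 × 0.57 = 50.96 N·m counterclockwise.
Net moment of existing loads = 830.3 N·m clockwise.
The bag of cement weighs 43 × 10 = 430 N and must supply an equal counterclockwise moment, so its lever arm about the pivot is 830.3 / 430 = 1.93 m.
That puts it at 4.51 − 1.93 = 2.58 m from the left end.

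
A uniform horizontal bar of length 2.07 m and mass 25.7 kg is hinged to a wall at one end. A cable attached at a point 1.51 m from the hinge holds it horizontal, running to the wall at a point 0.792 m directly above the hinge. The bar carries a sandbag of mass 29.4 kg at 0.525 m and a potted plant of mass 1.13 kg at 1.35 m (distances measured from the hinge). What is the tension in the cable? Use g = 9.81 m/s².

T ≈ 609 N

Sum moments about the hinge (the unknown hinge reaction has zero arm there).
Beam weight: 25.7 × 9.81 = 252.1 N down at 1.035 m → arm 1.035 m, τ = 252.1 × 1.035 = 260.9 N·m clockwise.
Sandbag: 29.4 × 9.81 = 288.4 N down at 0.525 m → arm 0.525 m, τ = 288.4 × 0.525 = 151.4 N·m clockwise.
Potted plant: 1.13 × 9.81 = 11.09 N down at 1.35 m → arm 1.35 m, τ = 11.09 × 1.35 = 14.97 N·m clockwise.
Total clockwise load moment = 427.3 N·m.
The cable tension T acts at 1.51 m; only its component perpendicular to the bar, T sinθ, produces torque. sinθ = h/√(h²+d²) = 0.792/√(0.792²+1.51²) = 0.4645.
Setting net torque to zero: T × 1.51 × 0.4645 = 427.3 → T = 427.3 / 0.7014 = 609 N.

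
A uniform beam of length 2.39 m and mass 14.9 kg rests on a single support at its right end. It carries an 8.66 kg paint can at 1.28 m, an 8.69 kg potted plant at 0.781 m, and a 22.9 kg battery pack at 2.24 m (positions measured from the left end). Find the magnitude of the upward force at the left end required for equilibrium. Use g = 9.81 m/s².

F ≈ 184 N

Taking torques about the right end:
Beam weight: 14.9 × 9.81 = 146.2 N down at 1.195 m → arm 1.195 m, τ = 146.2 × 1.195 = 174.7 N·m counterclockwise.
Paint can: 8.66 × 9.81 = 84.95 N down at 1.28 m → arm 1.11 m, τ = 84.95 × 1.11 = 94.29 N·m counterclockwise.
Potted plant: 8.69 × 9.81 = 85.25 N down at 0.781 m → arm 1.609 m, τ = 85.25 × 1.609 = 137.2 N·m counterclockwise.
Battery pack: 22.9 × 9.81 = 224.6 N down at 2.24 m → arm 0.15 m, τ = 224.6 × 0.15 = 33.69 N·m counterclockwise.
Net moment of the loads = 439.9 N·m counterclockwise.
The upward force F acts at the left end, arm 2.39 m, giving F × 2.39 clockwise.
For rotational equilibrium, F × 2.39 = 439.9, so F = 439.9 / 2.39 = 184 N.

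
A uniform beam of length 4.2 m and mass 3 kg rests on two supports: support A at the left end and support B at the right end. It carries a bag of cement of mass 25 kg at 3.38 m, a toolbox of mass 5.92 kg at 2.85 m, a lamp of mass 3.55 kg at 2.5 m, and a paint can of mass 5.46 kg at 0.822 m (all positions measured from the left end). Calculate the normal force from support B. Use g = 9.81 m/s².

R_B ≈ 283 N

Taking torques about support A:
Beam weight: 3 × 9.81 = 29.43 N down at 2.1 m → arm 2.1 m, τ = 29.43 × 2.1 = 61.8 N·m clockwise.
Bag of cement: 25 × 9.81 = 245.2 N down at 3.38 m → arm 3.38 m, τ = 245.2 × 3.38 = 828.8 N·m clockwise.
Toolbox: 5.92 × 9.81 = 58.08 N down at 2.85 m → arm 2.85 m, τ = 58.08 × 2.85 = 165.5 N·m clockwise.
Lamp: 3.55 × 9.81 = 34.83 N down at 2.5 m → arm 2.5 m, τ = 34.83 × 2.5 = 87.07 N·m clockwise.
Paint can: 5.46 × 9.81 = 53.56 N down at 0.822 m → arm 0.822 m, τ = 53.56 × 0.822 = 44.03 N·m clockwise.
Net load moment about support A = 1187 N·m clockwise.
Reaction R at support B is upward at 4.2 m, arm 4.2 m → moment R × 4.2 counterclockwise.
Balancing moments: R × 4.2 = 1187, giving R = 283 N.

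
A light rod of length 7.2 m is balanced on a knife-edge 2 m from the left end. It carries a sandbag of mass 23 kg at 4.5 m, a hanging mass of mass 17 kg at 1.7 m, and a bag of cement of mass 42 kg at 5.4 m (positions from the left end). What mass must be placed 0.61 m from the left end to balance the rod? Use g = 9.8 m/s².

Taking torques about the knife-edge (at 2 m from the left end):
Sandbag: 23 × 9.8 = 225.4 N down at 4.5 m → arm 2.5 m, τ = 225.4 × 2.5 = 563.5 N·m clockwise.
Hanging mass: 17 × 9.8 = 166.6 N down at 1.7 m → arm 0.3 m, τ = 166.6 × 0.3 = 49.98 N·m counterclockwise.
Bag of cement: 42 × 9.8 = 411.6 N down at 5.4 m → arm 3.4 m, τ = 411.6 × 3.4 = 1399 N·m clockwise.
Net moment of known loads = 1913 N·m clockwise.
An unknown mass m at 0.61 m has arm 1.39 m; its moment is m·g·1.39 counterclockwise.
Setting net torque to zero: m × 9.8 × 1.39 = 1913 → m = 1913 / (9.8 × 1.39) = 140 kg.

m ≈ 140 kg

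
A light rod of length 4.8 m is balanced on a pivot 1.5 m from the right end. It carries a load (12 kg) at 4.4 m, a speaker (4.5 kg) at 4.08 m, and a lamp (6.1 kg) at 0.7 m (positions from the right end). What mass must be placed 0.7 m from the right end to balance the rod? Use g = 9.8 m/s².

Take moments about the pivot (at 1.5 m from the right end).
Load: 12 × 9.8 = 117.6 N down at 4.4 m → arm 2.9 m, τ = 117.6 × 2.9 = 341 N·m counterclockwise.
Speaker: 4.5 × 9.8 = 44.1 N down at 4.08 m → arm 2.58 m, τ = 44.1 × 2.58 = 113.8 N·m counterclockwise.
Lamp: 6.1 × 9.8 = 59.78 N down at 0.7 m → arm 0.8 m, τ = 59.78 × 0.8 = 47.82 N·m clockwise.
Net moment of known loads = 407 N·m counterclockwise.
An unknown mass m at 0.7 m has arm 0.8 m; its moment is m·g·0.8 clockwise.
Setting net torque to zero: m × 9.8 × 0.8 = 407 → m = 407 / (9.8 × 0.8) = 51.9 kg.

m ≈ 51.9 kg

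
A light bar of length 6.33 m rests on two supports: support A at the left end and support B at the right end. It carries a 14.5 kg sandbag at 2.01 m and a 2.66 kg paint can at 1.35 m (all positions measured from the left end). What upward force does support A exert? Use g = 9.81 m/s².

About support B:
Sandbag: 14.5 × 9.81 = 142.2 N down at 2.01 m → arm 4.32 m, τ = 142.2 × 4.32 = 614.3 N·m counterclockwise.
Paint can: 2.66 × 9.81 = 26.09 N down at 1.35 m → arm 4.98 m, τ = 26.09 × 4.98 = 129.9 N·m counterclockwise.
Net load moment about support B = 744.2 N·m counterclockwise.
Reaction R at support A is upward at 0 m, arm 6.33 m → moment R × 6.33 clockwise.
For rotational equilibrium, R × 6.33 = 744.2, so R = 118 N.

R_A ≈ 118 N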